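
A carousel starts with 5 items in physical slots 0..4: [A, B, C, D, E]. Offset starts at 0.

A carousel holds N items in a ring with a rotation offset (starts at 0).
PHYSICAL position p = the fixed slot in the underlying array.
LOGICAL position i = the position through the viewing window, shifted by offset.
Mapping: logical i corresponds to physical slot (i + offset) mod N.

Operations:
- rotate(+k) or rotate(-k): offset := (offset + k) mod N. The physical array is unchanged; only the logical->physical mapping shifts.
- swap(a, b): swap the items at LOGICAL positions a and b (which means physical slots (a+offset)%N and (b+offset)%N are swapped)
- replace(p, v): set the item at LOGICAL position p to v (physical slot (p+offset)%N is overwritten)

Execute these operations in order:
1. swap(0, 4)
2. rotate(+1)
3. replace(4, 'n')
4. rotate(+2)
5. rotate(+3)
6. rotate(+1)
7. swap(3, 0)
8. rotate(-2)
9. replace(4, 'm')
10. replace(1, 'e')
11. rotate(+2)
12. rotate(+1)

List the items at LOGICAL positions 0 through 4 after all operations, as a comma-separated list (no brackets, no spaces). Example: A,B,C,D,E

After op 1 (swap(0, 4)): offset=0, physical=[E,B,C,D,A], logical=[E,B,C,D,A]
After op 2 (rotate(+1)): offset=1, physical=[E,B,C,D,A], logical=[B,C,D,A,E]
After op 3 (replace(4, 'n')): offset=1, physical=[n,B,C,D,A], logical=[B,C,D,A,n]
After op 4 (rotate(+2)): offset=3, physical=[n,B,C,D,A], logical=[D,A,n,B,C]
After op 5 (rotate(+3)): offset=1, physical=[n,B,C,D,A], logical=[B,C,D,A,n]
After op 6 (rotate(+1)): offset=2, physical=[n,B,C,D,A], logical=[C,D,A,n,B]
After op 7 (swap(3, 0)): offset=2, physical=[C,B,n,D,A], logical=[n,D,A,C,B]
After op 8 (rotate(-2)): offset=0, physical=[C,B,n,D,A], logical=[C,B,n,D,A]
After op 9 (replace(4, 'm')): offset=0, physical=[C,B,n,D,m], logical=[C,B,n,D,m]
After op 10 (replace(1, 'e')): offset=0, physical=[C,e,n,D,m], logical=[C,e,n,D,m]
After op 11 (rotate(+2)): offset=2, physical=[C,e,n,D,m], logical=[n,D,m,C,e]
After op 12 (rotate(+1)): offset=3, physical=[C,e,n,D,m], logical=[D,m,C,e,n]

Answer: D,m,C,e,n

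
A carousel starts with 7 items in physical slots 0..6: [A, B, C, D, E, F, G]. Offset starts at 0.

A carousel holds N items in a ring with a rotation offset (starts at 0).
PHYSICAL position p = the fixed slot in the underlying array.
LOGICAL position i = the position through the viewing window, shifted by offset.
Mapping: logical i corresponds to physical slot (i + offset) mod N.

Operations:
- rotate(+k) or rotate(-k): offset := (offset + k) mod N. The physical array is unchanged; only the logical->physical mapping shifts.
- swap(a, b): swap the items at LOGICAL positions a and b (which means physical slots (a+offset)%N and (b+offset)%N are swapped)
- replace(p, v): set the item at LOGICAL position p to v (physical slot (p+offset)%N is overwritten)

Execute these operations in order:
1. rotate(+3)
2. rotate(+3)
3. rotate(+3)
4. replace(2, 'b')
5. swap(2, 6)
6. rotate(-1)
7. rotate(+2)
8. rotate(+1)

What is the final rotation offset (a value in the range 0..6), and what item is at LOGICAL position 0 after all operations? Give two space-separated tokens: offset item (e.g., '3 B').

After op 1 (rotate(+3)): offset=3, physical=[A,B,C,D,E,F,G], logical=[D,E,F,G,A,B,C]
After op 2 (rotate(+3)): offset=6, physical=[A,B,C,D,E,F,G], logical=[G,A,B,C,D,E,F]
After op 3 (rotate(+3)): offset=2, physical=[A,B,C,D,E,F,G], logical=[C,D,E,F,G,A,B]
After op 4 (replace(2, 'b')): offset=2, physical=[A,B,C,D,b,F,G], logical=[C,D,b,F,G,A,B]
After op 5 (swap(2, 6)): offset=2, physical=[A,b,C,D,B,F,G], logical=[C,D,B,F,G,A,b]
After op 6 (rotate(-1)): offset=1, physical=[A,b,C,D,B,F,G], logical=[b,C,D,B,F,G,A]
After op 7 (rotate(+2)): offset=3, physical=[A,b,C,D,B,F,G], logical=[D,B,F,G,A,b,C]
After op 8 (rotate(+1)): offset=4, physical=[A,b,C,D,B,F,G], logical=[B,F,G,A,b,C,D]

Answer: 4 B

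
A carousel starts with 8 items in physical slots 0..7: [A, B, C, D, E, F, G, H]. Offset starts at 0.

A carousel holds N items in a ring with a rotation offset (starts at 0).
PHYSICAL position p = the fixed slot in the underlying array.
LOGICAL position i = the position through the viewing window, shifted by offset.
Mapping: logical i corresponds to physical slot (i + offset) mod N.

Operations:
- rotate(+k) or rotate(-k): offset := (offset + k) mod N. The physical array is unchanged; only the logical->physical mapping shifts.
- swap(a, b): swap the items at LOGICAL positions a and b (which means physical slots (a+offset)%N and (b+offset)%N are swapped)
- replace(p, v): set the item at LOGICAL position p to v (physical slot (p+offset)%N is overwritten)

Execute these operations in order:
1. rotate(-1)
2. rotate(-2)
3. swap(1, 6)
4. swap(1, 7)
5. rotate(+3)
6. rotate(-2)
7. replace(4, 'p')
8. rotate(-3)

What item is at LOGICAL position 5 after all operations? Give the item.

Answer: A

Derivation:
After op 1 (rotate(-1)): offset=7, physical=[A,B,C,D,E,F,G,H], logical=[H,A,B,C,D,E,F,G]
After op 2 (rotate(-2)): offset=5, physical=[A,B,C,D,E,F,G,H], logical=[F,G,H,A,B,C,D,E]
After op 3 (swap(1, 6)): offset=5, physical=[A,B,C,G,E,F,D,H], logical=[F,D,H,A,B,C,G,E]
After op 4 (swap(1, 7)): offset=5, physical=[A,B,C,G,D,F,E,H], logical=[F,E,H,A,B,C,G,D]
After op 5 (rotate(+3)): offset=0, physical=[A,B,C,G,D,F,E,H], logical=[A,B,C,G,D,F,E,H]
After op 6 (rotate(-2)): offset=6, physical=[A,B,C,G,D,F,E,H], logical=[E,H,A,B,C,G,D,F]
After op 7 (replace(4, 'p')): offset=6, physical=[A,B,p,G,D,F,E,H], logical=[E,H,A,B,p,G,D,F]
After op 8 (rotate(-3)): offset=3, physical=[A,B,p,G,D,F,E,H], logical=[G,D,F,E,H,A,B,p]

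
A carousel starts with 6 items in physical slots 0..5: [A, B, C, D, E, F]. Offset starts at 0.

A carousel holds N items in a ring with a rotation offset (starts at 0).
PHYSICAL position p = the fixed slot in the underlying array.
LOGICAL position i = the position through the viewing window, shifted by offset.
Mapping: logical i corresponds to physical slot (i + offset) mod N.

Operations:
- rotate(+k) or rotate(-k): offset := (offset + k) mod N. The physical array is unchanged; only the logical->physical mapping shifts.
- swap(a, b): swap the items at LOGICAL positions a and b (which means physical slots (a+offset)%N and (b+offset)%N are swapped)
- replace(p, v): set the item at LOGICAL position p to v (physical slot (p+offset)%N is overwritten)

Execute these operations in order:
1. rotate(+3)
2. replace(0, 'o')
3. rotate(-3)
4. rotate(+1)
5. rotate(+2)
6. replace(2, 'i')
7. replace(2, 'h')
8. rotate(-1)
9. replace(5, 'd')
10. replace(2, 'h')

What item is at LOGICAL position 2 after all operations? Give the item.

Answer: h

Derivation:
After op 1 (rotate(+3)): offset=3, physical=[A,B,C,D,E,F], logical=[D,E,F,A,B,C]
After op 2 (replace(0, 'o')): offset=3, physical=[A,B,C,o,E,F], logical=[o,E,F,A,B,C]
After op 3 (rotate(-3)): offset=0, physical=[A,B,C,o,E,F], logical=[A,B,C,o,E,F]
After op 4 (rotate(+1)): offset=1, physical=[A,B,C,o,E,F], logical=[B,C,o,E,F,A]
After op 5 (rotate(+2)): offset=3, physical=[A,B,C,o,E,F], logical=[o,E,F,A,B,C]
After op 6 (replace(2, 'i')): offset=3, physical=[A,B,C,o,E,i], logical=[o,E,i,A,B,C]
After op 7 (replace(2, 'h')): offset=3, physical=[A,B,C,o,E,h], logical=[o,E,h,A,B,C]
After op 8 (rotate(-1)): offset=2, physical=[A,B,C,o,E,h], logical=[C,o,E,h,A,B]
After op 9 (replace(5, 'd')): offset=2, physical=[A,d,C,o,E,h], logical=[C,o,E,h,A,d]
After op 10 (replace(2, 'h')): offset=2, physical=[A,d,C,o,h,h], logical=[C,o,h,h,A,d]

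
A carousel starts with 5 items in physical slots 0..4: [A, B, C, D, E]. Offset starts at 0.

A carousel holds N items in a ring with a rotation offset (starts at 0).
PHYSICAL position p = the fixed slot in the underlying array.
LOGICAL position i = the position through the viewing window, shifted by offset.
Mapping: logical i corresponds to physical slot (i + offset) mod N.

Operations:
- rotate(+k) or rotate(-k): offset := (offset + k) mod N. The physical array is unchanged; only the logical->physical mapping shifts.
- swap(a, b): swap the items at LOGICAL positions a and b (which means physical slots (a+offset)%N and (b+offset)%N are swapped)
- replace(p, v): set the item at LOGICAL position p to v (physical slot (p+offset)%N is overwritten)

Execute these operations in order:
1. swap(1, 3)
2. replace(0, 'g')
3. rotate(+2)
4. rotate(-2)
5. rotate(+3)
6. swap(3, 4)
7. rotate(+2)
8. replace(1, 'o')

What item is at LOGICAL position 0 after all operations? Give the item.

After op 1 (swap(1, 3)): offset=0, physical=[A,D,C,B,E], logical=[A,D,C,B,E]
After op 2 (replace(0, 'g')): offset=0, physical=[g,D,C,B,E], logical=[g,D,C,B,E]
After op 3 (rotate(+2)): offset=2, physical=[g,D,C,B,E], logical=[C,B,E,g,D]
After op 4 (rotate(-2)): offset=0, physical=[g,D,C,B,E], logical=[g,D,C,B,E]
After op 5 (rotate(+3)): offset=3, physical=[g,D,C,B,E], logical=[B,E,g,D,C]
After op 6 (swap(3, 4)): offset=3, physical=[g,C,D,B,E], logical=[B,E,g,C,D]
After op 7 (rotate(+2)): offset=0, physical=[g,C,D,B,E], logical=[g,C,D,B,E]
After op 8 (replace(1, 'o')): offset=0, physical=[g,o,D,B,E], logical=[g,o,D,B,E]

Answer: g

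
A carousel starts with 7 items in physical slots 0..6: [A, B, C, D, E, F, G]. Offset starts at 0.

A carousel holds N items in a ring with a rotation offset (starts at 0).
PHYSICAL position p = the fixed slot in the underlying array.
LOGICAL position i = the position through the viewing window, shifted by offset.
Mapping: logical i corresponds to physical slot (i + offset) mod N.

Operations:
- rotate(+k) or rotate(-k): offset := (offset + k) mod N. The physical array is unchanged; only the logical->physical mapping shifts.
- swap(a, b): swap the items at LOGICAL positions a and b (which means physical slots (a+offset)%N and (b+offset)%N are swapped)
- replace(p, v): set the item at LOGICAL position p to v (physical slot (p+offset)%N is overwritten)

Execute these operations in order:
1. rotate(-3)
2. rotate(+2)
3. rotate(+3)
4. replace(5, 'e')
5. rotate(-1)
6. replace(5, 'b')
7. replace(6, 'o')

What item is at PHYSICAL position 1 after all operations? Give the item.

After op 1 (rotate(-3)): offset=4, physical=[A,B,C,D,E,F,G], logical=[E,F,G,A,B,C,D]
After op 2 (rotate(+2)): offset=6, physical=[A,B,C,D,E,F,G], logical=[G,A,B,C,D,E,F]
After op 3 (rotate(+3)): offset=2, physical=[A,B,C,D,E,F,G], logical=[C,D,E,F,G,A,B]
After op 4 (replace(5, 'e')): offset=2, physical=[e,B,C,D,E,F,G], logical=[C,D,E,F,G,e,B]
After op 5 (rotate(-1)): offset=1, physical=[e,B,C,D,E,F,G], logical=[B,C,D,E,F,G,e]
After op 6 (replace(5, 'b')): offset=1, physical=[e,B,C,D,E,F,b], logical=[B,C,D,E,F,b,e]
After op 7 (replace(6, 'o')): offset=1, physical=[o,B,C,D,E,F,b], logical=[B,C,D,E,F,b,o]

Answer: B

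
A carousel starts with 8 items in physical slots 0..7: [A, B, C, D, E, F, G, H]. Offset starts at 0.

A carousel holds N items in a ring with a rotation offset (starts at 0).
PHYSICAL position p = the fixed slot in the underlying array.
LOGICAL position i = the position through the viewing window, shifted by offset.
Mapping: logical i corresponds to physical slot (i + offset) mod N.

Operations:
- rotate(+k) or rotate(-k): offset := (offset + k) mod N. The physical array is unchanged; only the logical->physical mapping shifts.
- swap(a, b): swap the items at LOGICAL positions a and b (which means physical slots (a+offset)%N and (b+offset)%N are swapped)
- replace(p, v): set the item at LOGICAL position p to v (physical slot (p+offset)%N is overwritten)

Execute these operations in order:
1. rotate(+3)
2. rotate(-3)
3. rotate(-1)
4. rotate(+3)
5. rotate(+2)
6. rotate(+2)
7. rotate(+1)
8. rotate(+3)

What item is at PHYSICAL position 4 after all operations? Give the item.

After op 1 (rotate(+3)): offset=3, physical=[A,B,C,D,E,F,G,H], logical=[D,E,F,G,H,A,B,C]
After op 2 (rotate(-3)): offset=0, physical=[A,B,C,D,E,F,G,H], logical=[A,B,C,D,E,F,G,H]
After op 3 (rotate(-1)): offset=7, physical=[A,B,C,D,E,F,G,H], logical=[H,A,B,C,D,E,F,G]
After op 4 (rotate(+3)): offset=2, physical=[A,B,C,D,E,F,G,H], logical=[C,D,E,F,G,H,A,B]
After op 5 (rotate(+2)): offset=4, physical=[A,B,C,D,E,F,G,H], logical=[E,F,G,H,A,B,C,D]
After op 6 (rotate(+2)): offset=6, physical=[A,B,C,D,E,F,G,H], logical=[G,H,A,B,C,D,E,F]
After op 7 (rotate(+1)): offset=7, physical=[A,B,C,D,E,F,G,H], logical=[H,A,B,C,D,E,F,G]
After op 8 (rotate(+3)): offset=2, physical=[A,B,C,D,E,F,G,H], logical=[C,D,E,F,G,H,A,B]

Answer: E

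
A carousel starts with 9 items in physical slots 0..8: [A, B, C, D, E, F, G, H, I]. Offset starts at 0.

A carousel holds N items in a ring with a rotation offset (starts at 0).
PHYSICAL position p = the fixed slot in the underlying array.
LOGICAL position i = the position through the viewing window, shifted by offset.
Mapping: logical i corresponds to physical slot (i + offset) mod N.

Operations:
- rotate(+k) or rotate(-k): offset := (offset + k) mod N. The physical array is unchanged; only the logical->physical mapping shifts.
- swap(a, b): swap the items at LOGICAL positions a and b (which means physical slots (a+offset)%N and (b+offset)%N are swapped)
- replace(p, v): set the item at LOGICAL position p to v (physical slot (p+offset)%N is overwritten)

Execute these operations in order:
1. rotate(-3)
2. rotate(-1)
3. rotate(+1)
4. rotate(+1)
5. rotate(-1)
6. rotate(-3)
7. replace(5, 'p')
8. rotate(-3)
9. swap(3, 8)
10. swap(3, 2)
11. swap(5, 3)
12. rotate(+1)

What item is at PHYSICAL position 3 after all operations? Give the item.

After op 1 (rotate(-3)): offset=6, physical=[A,B,C,D,E,F,G,H,I], logical=[G,H,I,A,B,C,D,E,F]
After op 2 (rotate(-1)): offset=5, physical=[A,B,C,D,E,F,G,H,I], logical=[F,G,H,I,A,B,C,D,E]
After op 3 (rotate(+1)): offset=6, physical=[A,B,C,D,E,F,G,H,I], logical=[G,H,I,A,B,C,D,E,F]
After op 4 (rotate(+1)): offset=7, physical=[A,B,C,D,E,F,G,H,I], logical=[H,I,A,B,C,D,E,F,G]
After op 5 (rotate(-1)): offset=6, physical=[A,B,C,D,E,F,G,H,I], logical=[G,H,I,A,B,C,D,E,F]
After op 6 (rotate(-3)): offset=3, physical=[A,B,C,D,E,F,G,H,I], logical=[D,E,F,G,H,I,A,B,C]
After op 7 (replace(5, 'p')): offset=3, physical=[A,B,C,D,E,F,G,H,p], logical=[D,E,F,G,H,p,A,B,C]
After op 8 (rotate(-3)): offset=0, physical=[A,B,C,D,E,F,G,H,p], logical=[A,B,C,D,E,F,G,H,p]
After op 9 (swap(3, 8)): offset=0, physical=[A,B,C,p,E,F,G,H,D], logical=[A,B,C,p,E,F,G,H,D]
After op 10 (swap(3, 2)): offset=0, physical=[A,B,p,C,E,F,G,H,D], logical=[A,B,p,C,E,F,G,H,D]
After op 11 (swap(5, 3)): offset=0, physical=[A,B,p,F,E,C,G,H,D], logical=[A,B,p,F,E,C,G,H,D]
After op 12 (rotate(+1)): offset=1, physical=[A,B,p,F,E,C,G,H,D], logical=[B,p,F,E,C,G,H,D,A]

Answer: F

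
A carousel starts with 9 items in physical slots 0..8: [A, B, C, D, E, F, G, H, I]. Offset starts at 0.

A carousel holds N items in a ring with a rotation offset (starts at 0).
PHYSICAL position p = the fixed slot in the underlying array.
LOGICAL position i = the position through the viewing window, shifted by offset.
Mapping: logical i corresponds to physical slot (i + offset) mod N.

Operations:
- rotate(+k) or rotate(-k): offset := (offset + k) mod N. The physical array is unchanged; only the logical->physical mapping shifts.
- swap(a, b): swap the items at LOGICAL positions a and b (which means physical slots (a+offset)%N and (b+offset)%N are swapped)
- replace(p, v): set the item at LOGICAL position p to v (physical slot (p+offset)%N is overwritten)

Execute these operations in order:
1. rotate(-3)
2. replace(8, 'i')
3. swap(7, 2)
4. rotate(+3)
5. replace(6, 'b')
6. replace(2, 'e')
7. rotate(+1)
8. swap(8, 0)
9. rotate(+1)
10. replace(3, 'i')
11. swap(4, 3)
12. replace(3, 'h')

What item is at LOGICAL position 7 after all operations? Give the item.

Answer: B

Derivation:
After op 1 (rotate(-3)): offset=6, physical=[A,B,C,D,E,F,G,H,I], logical=[G,H,I,A,B,C,D,E,F]
After op 2 (replace(8, 'i')): offset=6, physical=[A,B,C,D,E,i,G,H,I], logical=[G,H,I,A,B,C,D,E,i]
After op 3 (swap(7, 2)): offset=6, physical=[A,B,C,D,I,i,G,H,E], logical=[G,H,E,A,B,C,D,I,i]
After op 4 (rotate(+3)): offset=0, physical=[A,B,C,D,I,i,G,H,E], logical=[A,B,C,D,I,i,G,H,E]
After op 5 (replace(6, 'b')): offset=0, physical=[A,B,C,D,I,i,b,H,E], logical=[A,B,C,D,I,i,b,H,E]
After op 6 (replace(2, 'e')): offset=0, physical=[A,B,e,D,I,i,b,H,E], logical=[A,B,e,D,I,i,b,H,E]
After op 7 (rotate(+1)): offset=1, physical=[A,B,e,D,I,i,b,H,E], logical=[B,e,D,I,i,b,H,E,A]
After op 8 (swap(8, 0)): offset=1, physical=[B,A,e,D,I,i,b,H,E], logical=[A,e,D,I,i,b,H,E,B]
After op 9 (rotate(+1)): offset=2, physical=[B,A,e,D,I,i,b,H,E], logical=[e,D,I,i,b,H,E,B,A]
After op 10 (replace(3, 'i')): offset=2, physical=[B,A,e,D,I,i,b,H,E], logical=[e,D,I,i,b,H,E,B,A]
After op 11 (swap(4, 3)): offset=2, physical=[B,A,e,D,I,b,i,H,E], logical=[e,D,I,b,i,H,E,B,A]
After op 12 (replace(3, 'h')): offset=2, physical=[B,A,e,D,I,h,i,H,E], logical=[e,D,I,h,i,H,E,B,A]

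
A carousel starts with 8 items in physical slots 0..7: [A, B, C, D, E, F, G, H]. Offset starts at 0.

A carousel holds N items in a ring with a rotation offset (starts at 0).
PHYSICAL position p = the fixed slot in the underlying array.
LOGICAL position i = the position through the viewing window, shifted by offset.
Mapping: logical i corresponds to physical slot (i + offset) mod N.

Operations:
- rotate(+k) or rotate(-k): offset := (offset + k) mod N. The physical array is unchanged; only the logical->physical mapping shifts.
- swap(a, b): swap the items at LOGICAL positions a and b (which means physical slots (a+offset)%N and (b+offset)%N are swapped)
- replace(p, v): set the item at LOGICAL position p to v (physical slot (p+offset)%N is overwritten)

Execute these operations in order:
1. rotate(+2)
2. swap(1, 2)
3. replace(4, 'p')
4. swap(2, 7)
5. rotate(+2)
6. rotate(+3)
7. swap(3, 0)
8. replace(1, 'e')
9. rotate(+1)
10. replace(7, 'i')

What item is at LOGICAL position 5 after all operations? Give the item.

After op 1 (rotate(+2)): offset=2, physical=[A,B,C,D,E,F,G,H], logical=[C,D,E,F,G,H,A,B]
After op 2 (swap(1, 2)): offset=2, physical=[A,B,C,E,D,F,G,H], logical=[C,E,D,F,G,H,A,B]
After op 3 (replace(4, 'p')): offset=2, physical=[A,B,C,E,D,F,p,H], logical=[C,E,D,F,p,H,A,B]
After op 4 (swap(2, 7)): offset=2, physical=[A,D,C,E,B,F,p,H], logical=[C,E,B,F,p,H,A,D]
After op 5 (rotate(+2)): offset=4, physical=[A,D,C,E,B,F,p,H], logical=[B,F,p,H,A,D,C,E]
After op 6 (rotate(+3)): offset=7, physical=[A,D,C,E,B,F,p,H], logical=[H,A,D,C,E,B,F,p]
After op 7 (swap(3, 0)): offset=7, physical=[A,D,H,E,B,F,p,C], logical=[C,A,D,H,E,B,F,p]
After op 8 (replace(1, 'e')): offset=7, physical=[e,D,H,E,B,F,p,C], logical=[C,e,D,H,E,B,F,p]
After op 9 (rotate(+1)): offset=0, physical=[e,D,H,E,B,F,p,C], logical=[e,D,H,E,B,F,p,C]
After op 10 (replace(7, 'i')): offset=0, physical=[e,D,H,E,B,F,p,i], logical=[e,D,H,E,B,F,p,i]

Answer: F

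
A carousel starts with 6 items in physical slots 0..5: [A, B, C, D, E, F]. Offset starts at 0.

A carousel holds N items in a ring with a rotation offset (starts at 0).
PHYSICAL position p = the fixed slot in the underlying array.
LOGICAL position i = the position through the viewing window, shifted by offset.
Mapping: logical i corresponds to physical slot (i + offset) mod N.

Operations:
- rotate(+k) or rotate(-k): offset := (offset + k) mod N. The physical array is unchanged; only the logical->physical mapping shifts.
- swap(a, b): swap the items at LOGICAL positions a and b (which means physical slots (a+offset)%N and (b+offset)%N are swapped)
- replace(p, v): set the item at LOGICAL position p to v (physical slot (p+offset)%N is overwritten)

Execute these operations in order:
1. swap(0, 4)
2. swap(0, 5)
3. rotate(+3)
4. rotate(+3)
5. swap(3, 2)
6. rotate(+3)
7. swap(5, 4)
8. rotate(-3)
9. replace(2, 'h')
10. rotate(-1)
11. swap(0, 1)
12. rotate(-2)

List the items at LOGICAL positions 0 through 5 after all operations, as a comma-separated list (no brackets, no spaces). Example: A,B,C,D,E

After op 1 (swap(0, 4)): offset=0, physical=[E,B,C,D,A,F], logical=[E,B,C,D,A,F]
After op 2 (swap(0, 5)): offset=0, physical=[F,B,C,D,A,E], logical=[F,B,C,D,A,E]
After op 3 (rotate(+3)): offset=3, physical=[F,B,C,D,A,E], logical=[D,A,E,F,B,C]
After op 4 (rotate(+3)): offset=0, physical=[F,B,C,D,A,E], logical=[F,B,C,D,A,E]
After op 5 (swap(3, 2)): offset=0, physical=[F,B,D,C,A,E], logical=[F,B,D,C,A,E]
After op 6 (rotate(+3)): offset=3, physical=[F,B,D,C,A,E], logical=[C,A,E,F,B,D]
After op 7 (swap(5, 4)): offset=3, physical=[F,D,B,C,A,E], logical=[C,A,E,F,D,B]
After op 8 (rotate(-3)): offset=0, physical=[F,D,B,C,A,E], logical=[F,D,B,C,A,E]
After op 9 (replace(2, 'h')): offset=0, physical=[F,D,h,C,A,E], logical=[F,D,h,C,A,E]
After op 10 (rotate(-1)): offset=5, physical=[F,D,h,C,A,E], logical=[E,F,D,h,C,A]
After op 11 (swap(0, 1)): offset=5, physical=[E,D,h,C,A,F], logical=[F,E,D,h,C,A]
After op 12 (rotate(-2)): offset=3, physical=[E,D,h,C,A,F], logical=[C,A,F,E,D,h]

Answer: C,A,F,E,D,h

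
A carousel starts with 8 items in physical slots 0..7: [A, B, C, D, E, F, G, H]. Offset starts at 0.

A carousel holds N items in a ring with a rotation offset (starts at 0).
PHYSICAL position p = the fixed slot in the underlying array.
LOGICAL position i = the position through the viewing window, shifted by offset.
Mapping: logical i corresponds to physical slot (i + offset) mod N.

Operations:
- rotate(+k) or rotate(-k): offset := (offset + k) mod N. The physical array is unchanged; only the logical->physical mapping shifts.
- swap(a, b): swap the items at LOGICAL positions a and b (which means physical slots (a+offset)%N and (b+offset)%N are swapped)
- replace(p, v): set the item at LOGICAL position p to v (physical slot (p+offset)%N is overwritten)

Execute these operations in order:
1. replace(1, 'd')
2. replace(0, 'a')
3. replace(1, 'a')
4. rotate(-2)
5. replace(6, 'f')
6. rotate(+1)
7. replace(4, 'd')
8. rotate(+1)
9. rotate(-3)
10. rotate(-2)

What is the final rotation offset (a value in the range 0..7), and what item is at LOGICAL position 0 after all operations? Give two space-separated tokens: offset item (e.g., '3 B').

After op 1 (replace(1, 'd')): offset=0, physical=[A,d,C,D,E,F,G,H], logical=[A,d,C,D,E,F,G,H]
After op 2 (replace(0, 'a')): offset=0, physical=[a,d,C,D,E,F,G,H], logical=[a,d,C,D,E,F,G,H]
After op 3 (replace(1, 'a')): offset=0, physical=[a,a,C,D,E,F,G,H], logical=[a,a,C,D,E,F,G,H]
After op 4 (rotate(-2)): offset=6, physical=[a,a,C,D,E,F,G,H], logical=[G,H,a,a,C,D,E,F]
After op 5 (replace(6, 'f')): offset=6, physical=[a,a,C,D,f,F,G,H], logical=[G,H,a,a,C,D,f,F]
After op 6 (rotate(+1)): offset=7, physical=[a,a,C,D,f,F,G,H], logical=[H,a,a,C,D,f,F,G]
After op 7 (replace(4, 'd')): offset=7, physical=[a,a,C,d,f,F,G,H], logical=[H,a,a,C,d,f,F,G]
After op 8 (rotate(+1)): offset=0, physical=[a,a,C,d,f,F,G,H], logical=[a,a,C,d,f,F,G,H]
After op 9 (rotate(-3)): offset=5, physical=[a,a,C,d,f,F,G,H], logical=[F,G,H,a,a,C,d,f]
After op 10 (rotate(-2)): offset=3, physical=[a,a,C,d,f,F,G,H], logical=[d,f,F,G,H,a,a,C]

Answer: 3 d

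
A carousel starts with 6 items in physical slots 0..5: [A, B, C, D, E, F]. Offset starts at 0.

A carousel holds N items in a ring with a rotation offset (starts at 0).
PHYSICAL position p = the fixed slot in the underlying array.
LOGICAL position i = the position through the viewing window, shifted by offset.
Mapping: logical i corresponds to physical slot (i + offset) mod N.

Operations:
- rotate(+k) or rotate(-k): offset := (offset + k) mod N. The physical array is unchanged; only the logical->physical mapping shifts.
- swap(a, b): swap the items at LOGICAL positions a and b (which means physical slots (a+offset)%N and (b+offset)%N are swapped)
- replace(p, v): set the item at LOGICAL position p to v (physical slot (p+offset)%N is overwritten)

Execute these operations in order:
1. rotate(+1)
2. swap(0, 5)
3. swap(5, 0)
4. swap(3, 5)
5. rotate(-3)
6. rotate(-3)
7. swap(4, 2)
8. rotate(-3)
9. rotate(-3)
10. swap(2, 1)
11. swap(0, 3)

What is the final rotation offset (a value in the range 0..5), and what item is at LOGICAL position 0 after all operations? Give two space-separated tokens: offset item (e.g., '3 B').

After op 1 (rotate(+1)): offset=1, physical=[A,B,C,D,E,F], logical=[B,C,D,E,F,A]
After op 2 (swap(0, 5)): offset=1, physical=[B,A,C,D,E,F], logical=[A,C,D,E,F,B]
After op 3 (swap(5, 0)): offset=1, physical=[A,B,C,D,E,F], logical=[B,C,D,E,F,A]
After op 4 (swap(3, 5)): offset=1, physical=[E,B,C,D,A,F], logical=[B,C,D,A,F,E]
After op 5 (rotate(-3)): offset=4, physical=[E,B,C,D,A,F], logical=[A,F,E,B,C,D]
After op 6 (rotate(-3)): offset=1, physical=[E,B,C,D,A,F], logical=[B,C,D,A,F,E]
After op 7 (swap(4, 2)): offset=1, physical=[E,B,C,F,A,D], logical=[B,C,F,A,D,E]
After op 8 (rotate(-3)): offset=4, physical=[E,B,C,F,A,D], logical=[A,D,E,B,C,F]
After op 9 (rotate(-3)): offset=1, physical=[E,B,C,F,A,D], logical=[B,C,F,A,D,E]
After op 10 (swap(2, 1)): offset=1, physical=[E,B,F,C,A,D], logical=[B,F,C,A,D,E]
After op 11 (swap(0, 3)): offset=1, physical=[E,A,F,C,B,D], logical=[A,F,C,B,D,E]

Answer: 1 A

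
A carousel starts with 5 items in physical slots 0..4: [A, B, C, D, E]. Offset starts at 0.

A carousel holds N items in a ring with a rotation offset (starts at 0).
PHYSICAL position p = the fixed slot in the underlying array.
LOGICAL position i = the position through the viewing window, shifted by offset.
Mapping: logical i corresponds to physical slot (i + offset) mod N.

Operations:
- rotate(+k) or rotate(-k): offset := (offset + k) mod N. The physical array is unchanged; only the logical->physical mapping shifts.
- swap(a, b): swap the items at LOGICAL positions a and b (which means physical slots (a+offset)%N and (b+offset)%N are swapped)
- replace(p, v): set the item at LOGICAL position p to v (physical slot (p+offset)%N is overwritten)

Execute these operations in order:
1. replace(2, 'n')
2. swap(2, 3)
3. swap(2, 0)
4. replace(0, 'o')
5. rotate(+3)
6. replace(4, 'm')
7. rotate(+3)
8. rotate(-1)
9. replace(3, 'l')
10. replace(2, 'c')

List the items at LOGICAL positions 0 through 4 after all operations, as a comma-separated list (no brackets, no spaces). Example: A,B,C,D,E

Answer: o,B,c,l,E

Derivation:
After op 1 (replace(2, 'n')): offset=0, physical=[A,B,n,D,E], logical=[A,B,n,D,E]
After op 2 (swap(2, 3)): offset=0, physical=[A,B,D,n,E], logical=[A,B,D,n,E]
After op 3 (swap(2, 0)): offset=0, physical=[D,B,A,n,E], logical=[D,B,A,n,E]
After op 4 (replace(0, 'o')): offset=0, physical=[o,B,A,n,E], logical=[o,B,A,n,E]
After op 5 (rotate(+3)): offset=3, physical=[o,B,A,n,E], logical=[n,E,o,B,A]
After op 6 (replace(4, 'm')): offset=3, physical=[o,B,m,n,E], logical=[n,E,o,B,m]
After op 7 (rotate(+3)): offset=1, physical=[o,B,m,n,E], logical=[B,m,n,E,o]
After op 8 (rotate(-1)): offset=0, physical=[o,B,m,n,E], logical=[o,B,m,n,E]
After op 9 (replace(3, 'l')): offset=0, physical=[o,B,m,l,E], logical=[o,B,m,l,E]
After op 10 (replace(2, 'c')): offset=0, physical=[o,B,c,l,E], logical=[o,B,c,l,E]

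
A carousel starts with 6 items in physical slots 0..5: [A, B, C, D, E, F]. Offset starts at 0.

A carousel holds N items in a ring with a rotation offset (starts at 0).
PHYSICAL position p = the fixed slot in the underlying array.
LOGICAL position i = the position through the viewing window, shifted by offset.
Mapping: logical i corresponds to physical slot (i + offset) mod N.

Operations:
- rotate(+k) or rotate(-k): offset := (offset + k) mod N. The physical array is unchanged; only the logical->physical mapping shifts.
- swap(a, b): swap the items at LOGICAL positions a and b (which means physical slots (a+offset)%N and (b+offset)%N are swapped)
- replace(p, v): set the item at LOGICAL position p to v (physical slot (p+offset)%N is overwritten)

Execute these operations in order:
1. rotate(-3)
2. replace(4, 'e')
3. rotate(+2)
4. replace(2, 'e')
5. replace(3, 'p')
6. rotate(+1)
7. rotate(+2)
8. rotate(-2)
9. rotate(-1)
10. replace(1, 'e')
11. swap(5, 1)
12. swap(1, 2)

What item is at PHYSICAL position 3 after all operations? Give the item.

Answer: D

Derivation:
After op 1 (rotate(-3)): offset=3, physical=[A,B,C,D,E,F], logical=[D,E,F,A,B,C]
After op 2 (replace(4, 'e')): offset=3, physical=[A,e,C,D,E,F], logical=[D,E,F,A,e,C]
After op 3 (rotate(+2)): offset=5, physical=[A,e,C,D,E,F], logical=[F,A,e,C,D,E]
After op 4 (replace(2, 'e')): offset=5, physical=[A,e,C,D,E,F], logical=[F,A,e,C,D,E]
After op 5 (replace(3, 'p')): offset=5, physical=[A,e,p,D,E,F], logical=[F,A,e,p,D,E]
After op 6 (rotate(+1)): offset=0, physical=[A,e,p,D,E,F], logical=[A,e,p,D,E,F]
After op 7 (rotate(+2)): offset=2, physical=[A,e,p,D,E,F], logical=[p,D,E,F,A,e]
After op 8 (rotate(-2)): offset=0, physical=[A,e,p,D,E,F], logical=[A,e,p,D,E,F]
After op 9 (rotate(-1)): offset=5, physical=[A,e,p,D,E,F], logical=[F,A,e,p,D,E]
After op 10 (replace(1, 'e')): offset=5, physical=[e,e,p,D,E,F], logical=[F,e,e,p,D,E]
After op 11 (swap(5, 1)): offset=5, physical=[E,e,p,D,e,F], logical=[F,E,e,p,D,e]
After op 12 (swap(1, 2)): offset=5, physical=[e,E,p,D,e,F], logical=[F,e,E,p,D,e]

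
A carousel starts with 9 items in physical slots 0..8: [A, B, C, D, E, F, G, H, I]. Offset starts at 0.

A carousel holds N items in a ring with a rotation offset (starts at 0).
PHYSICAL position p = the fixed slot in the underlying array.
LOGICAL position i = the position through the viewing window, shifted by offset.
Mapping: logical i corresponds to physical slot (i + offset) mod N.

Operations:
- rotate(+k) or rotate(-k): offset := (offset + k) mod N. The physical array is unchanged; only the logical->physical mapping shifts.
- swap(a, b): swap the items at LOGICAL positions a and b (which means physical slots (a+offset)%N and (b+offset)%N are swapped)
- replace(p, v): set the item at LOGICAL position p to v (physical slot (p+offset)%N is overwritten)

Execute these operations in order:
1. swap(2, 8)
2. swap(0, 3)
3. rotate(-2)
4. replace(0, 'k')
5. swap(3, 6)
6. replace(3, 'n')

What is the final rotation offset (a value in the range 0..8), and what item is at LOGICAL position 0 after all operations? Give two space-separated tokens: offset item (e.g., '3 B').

After op 1 (swap(2, 8)): offset=0, physical=[A,B,I,D,E,F,G,H,C], logical=[A,B,I,D,E,F,G,H,C]
After op 2 (swap(0, 3)): offset=0, physical=[D,B,I,A,E,F,G,H,C], logical=[D,B,I,A,E,F,G,H,C]
After op 3 (rotate(-2)): offset=7, physical=[D,B,I,A,E,F,G,H,C], logical=[H,C,D,B,I,A,E,F,G]
After op 4 (replace(0, 'k')): offset=7, physical=[D,B,I,A,E,F,G,k,C], logical=[k,C,D,B,I,A,E,F,G]
After op 5 (swap(3, 6)): offset=7, physical=[D,E,I,A,B,F,G,k,C], logical=[k,C,D,E,I,A,B,F,G]
After op 6 (replace(3, 'n')): offset=7, physical=[D,n,I,A,B,F,G,k,C], logical=[k,C,D,n,I,A,B,F,G]

Answer: 7 k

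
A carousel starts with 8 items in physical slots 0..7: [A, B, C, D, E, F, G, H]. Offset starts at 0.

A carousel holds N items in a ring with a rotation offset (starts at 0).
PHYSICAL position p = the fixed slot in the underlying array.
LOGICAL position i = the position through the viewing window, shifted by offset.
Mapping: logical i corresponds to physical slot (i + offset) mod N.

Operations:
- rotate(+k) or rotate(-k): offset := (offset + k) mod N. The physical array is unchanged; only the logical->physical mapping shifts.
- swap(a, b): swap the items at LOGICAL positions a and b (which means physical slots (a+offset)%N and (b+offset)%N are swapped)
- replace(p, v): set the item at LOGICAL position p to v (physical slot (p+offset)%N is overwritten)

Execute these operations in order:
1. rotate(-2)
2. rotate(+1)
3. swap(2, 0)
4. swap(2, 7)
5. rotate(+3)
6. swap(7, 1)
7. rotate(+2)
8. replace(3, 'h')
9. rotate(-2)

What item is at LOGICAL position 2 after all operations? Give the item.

Answer: E

Derivation:
After op 1 (rotate(-2)): offset=6, physical=[A,B,C,D,E,F,G,H], logical=[G,H,A,B,C,D,E,F]
After op 2 (rotate(+1)): offset=7, physical=[A,B,C,D,E,F,G,H], logical=[H,A,B,C,D,E,F,G]
After op 3 (swap(2, 0)): offset=7, physical=[A,H,C,D,E,F,G,B], logical=[B,A,H,C,D,E,F,G]
After op 4 (swap(2, 7)): offset=7, physical=[A,G,C,D,E,F,H,B], logical=[B,A,G,C,D,E,F,H]
After op 5 (rotate(+3)): offset=2, physical=[A,G,C,D,E,F,H,B], logical=[C,D,E,F,H,B,A,G]
After op 6 (swap(7, 1)): offset=2, physical=[A,D,C,G,E,F,H,B], logical=[C,G,E,F,H,B,A,D]
After op 7 (rotate(+2)): offset=4, physical=[A,D,C,G,E,F,H,B], logical=[E,F,H,B,A,D,C,G]
After op 8 (replace(3, 'h')): offset=4, physical=[A,D,C,G,E,F,H,h], logical=[E,F,H,h,A,D,C,G]
After op 9 (rotate(-2)): offset=2, physical=[A,D,C,G,E,F,H,h], logical=[C,G,E,F,H,h,A,D]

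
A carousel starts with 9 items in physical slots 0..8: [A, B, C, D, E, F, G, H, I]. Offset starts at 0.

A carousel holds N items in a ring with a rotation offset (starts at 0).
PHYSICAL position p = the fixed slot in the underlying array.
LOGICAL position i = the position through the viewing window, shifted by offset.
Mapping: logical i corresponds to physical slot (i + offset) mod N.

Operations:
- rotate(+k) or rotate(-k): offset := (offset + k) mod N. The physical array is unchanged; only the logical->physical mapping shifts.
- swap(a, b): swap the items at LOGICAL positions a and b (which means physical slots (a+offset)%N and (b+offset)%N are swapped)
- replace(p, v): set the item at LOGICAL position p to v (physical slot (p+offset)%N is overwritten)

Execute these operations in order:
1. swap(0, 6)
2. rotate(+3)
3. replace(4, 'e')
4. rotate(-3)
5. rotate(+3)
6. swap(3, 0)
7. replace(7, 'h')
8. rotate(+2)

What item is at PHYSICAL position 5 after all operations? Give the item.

Answer: F

Derivation:
After op 1 (swap(0, 6)): offset=0, physical=[G,B,C,D,E,F,A,H,I], logical=[G,B,C,D,E,F,A,H,I]
After op 2 (rotate(+3)): offset=3, physical=[G,B,C,D,E,F,A,H,I], logical=[D,E,F,A,H,I,G,B,C]
After op 3 (replace(4, 'e')): offset=3, physical=[G,B,C,D,E,F,A,e,I], logical=[D,E,F,A,e,I,G,B,C]
After op 4 (rotate(-3)): offset=0, physical=[G,B,C,D,E,F,A,e,I], logical=[G,B,C,D,E,F,A,e,I]
After op 5 (rotate(+3)): offset=3, physical=[G,B,C,D,E,F,A,e,I], logical=[D,E,F,A,e,I,G,B,C]
After op 6 (swap(3, 0)): offset=3, physical=[G,B,C,A,E,F,D,e,I], logical=[A,E,F,D,e,I,G,B,C]
After op 7 (replace(7, 'h')): offset=3, physical=[G,h,C,A,E,F,D,e,I], logical=[A,E,F,D,e,I,G,h,C]
After op 8 (rotate(+2)): offset=5, physical=[G,h,C,A,E,F,D,e,I], logical=[F,D,e,I,G,h,C,A,E]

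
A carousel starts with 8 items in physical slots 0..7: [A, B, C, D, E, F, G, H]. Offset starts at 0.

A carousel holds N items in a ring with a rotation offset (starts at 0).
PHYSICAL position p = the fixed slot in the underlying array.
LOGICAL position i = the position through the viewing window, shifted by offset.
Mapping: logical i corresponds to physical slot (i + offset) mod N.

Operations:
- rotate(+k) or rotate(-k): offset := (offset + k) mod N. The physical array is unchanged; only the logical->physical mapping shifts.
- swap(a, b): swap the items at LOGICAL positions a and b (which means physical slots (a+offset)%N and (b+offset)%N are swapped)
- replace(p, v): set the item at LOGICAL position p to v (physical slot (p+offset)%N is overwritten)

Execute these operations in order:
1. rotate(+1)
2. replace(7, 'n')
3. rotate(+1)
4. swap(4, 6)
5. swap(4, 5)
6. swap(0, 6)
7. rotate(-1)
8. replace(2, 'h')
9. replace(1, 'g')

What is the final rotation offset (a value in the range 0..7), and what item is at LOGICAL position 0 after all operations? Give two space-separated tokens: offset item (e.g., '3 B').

After op 1 (rotate(+1)): offset=1, physical=[A,B,C,D,E,F,G,H], logical=[B,C,D,E,F,G,H,A]
After op 2 (replace(7, 'n')): offset=1, physical=[n,B,C,D,E,F,G,H], logical=[B,C,D,E,F,G,H,n]
After op 3 (rotate(+1)): offset=2, physical=[n,B,C,D,E,F,G,H], logical=[C,D,E,F,G,H,n,B]
After op 4 (swap(4, 6)): offset=2, physical=[G,B,C,D,E,F,n,H], logical=[C,D,E,F,n,H,G,B]
After op 5 (swap(4, 5)): offset=2, physical=[G,B,C,D,E,F,H,n], logical=[C,D,E,F,H,n,G,B]
After op 6 (swap(0, 6)): offset=2, physical=[C,B,G,D,E,F,H,n], logical=[G,D,E,F,H,n,C,B]
After op 7 (rotate(-1)): offset=1, physical=[C,B,G,D,E,F,H,n], logical=[B,G,D,E,F,H,n,C]
After op 8 (replace(2, 'h')): offset=1, physical=[C,B,G,h,E,F,H,n], logical=[B,G,h,E,F,H,n,C]
After op 9 (replace(1, 'g')): offset=1, physical=[C,B,g,h,E,F,H,n], logical=[B,g,h,E,F,H,n,C]

Answer: 1 B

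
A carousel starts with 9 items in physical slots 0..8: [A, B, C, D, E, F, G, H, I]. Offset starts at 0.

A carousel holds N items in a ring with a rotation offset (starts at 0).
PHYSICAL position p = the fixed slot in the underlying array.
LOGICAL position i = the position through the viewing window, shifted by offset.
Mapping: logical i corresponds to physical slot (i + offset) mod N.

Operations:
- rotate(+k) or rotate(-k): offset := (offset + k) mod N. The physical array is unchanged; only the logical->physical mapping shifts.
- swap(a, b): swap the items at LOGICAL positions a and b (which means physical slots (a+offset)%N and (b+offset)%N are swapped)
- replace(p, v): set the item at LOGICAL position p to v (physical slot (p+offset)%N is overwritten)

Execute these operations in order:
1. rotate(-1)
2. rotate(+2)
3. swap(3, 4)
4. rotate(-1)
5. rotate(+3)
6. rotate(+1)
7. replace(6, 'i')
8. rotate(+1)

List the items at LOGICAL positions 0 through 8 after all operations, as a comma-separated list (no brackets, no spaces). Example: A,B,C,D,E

After op 1 (rotate(-1)): offset=8, physical=[A,B,C,D,E,F,G,H,I], logical=[I,A,B,C,D,E,F,G,H]
After op 2 (rotate(+2)): offset=1, physical=[A,B,C,D,E,F,G,H,I], logical=[B,C,D,E,F,G,H,I,A]
After op 3 (swap(3, 4)): offset=1, physical=[A,B,C,D,F,E,G,H,I], logical=[B,C,D,F,E,G,H,I,A]
After op 4 (rotate(-1)): offset=0, physical=[A,B,C,D,F,E,G,H,I], logical=[A,B,C,D,F,E,G,H,I]
After op 5 (rotate(+3)): offset=3, physical=[A,B,C,D,F,E,G,H,I], logical=[D,F,E,G,H,I,A,B,C]
After op 6 (rotate(+1)): offset=4, physical=[A,B,C,D,F,E,G,H,I], logical=[F,E,G,H,I,A,B,C,D]
After op 7 (replace(6, 'i')): offset=4, physical=[A,i,C,D,F,E,G,H,I], logical=[F,E,G,H,I,A,i,C,D]
After op 8 (rotate(+1)): offset=5, physical=[A,i,C,D,F,E,G,H,I], logical=[E,G,H,I,A,i,C,D,F]

Answer: E,G,H,I,A,i,C,D,F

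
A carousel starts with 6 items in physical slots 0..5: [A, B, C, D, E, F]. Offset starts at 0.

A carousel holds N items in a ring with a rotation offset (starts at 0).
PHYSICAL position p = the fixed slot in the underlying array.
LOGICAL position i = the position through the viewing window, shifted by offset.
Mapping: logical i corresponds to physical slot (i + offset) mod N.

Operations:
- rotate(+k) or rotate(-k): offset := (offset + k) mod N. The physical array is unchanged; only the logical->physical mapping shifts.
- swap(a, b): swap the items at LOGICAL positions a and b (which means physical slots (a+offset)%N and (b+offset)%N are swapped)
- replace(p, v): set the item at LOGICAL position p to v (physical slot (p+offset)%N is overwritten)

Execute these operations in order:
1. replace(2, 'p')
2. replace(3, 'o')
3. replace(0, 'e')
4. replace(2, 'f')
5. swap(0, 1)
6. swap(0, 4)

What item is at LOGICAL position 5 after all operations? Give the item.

After op 1 (replace(2, 'p')): offset=0, physical=[A,B,p,D,E,F], logical=[A,B,p,D,E,F]
After op 2 (replace(3, 'o')): offset=0, physical=[A,B,p,o,E,F], logical=[A,B,p,o,E,F]
After op 3 (replace(0, 'e')): offset=0, physical=[e,B,p,o,E,F], logical=[e,B,p,o,E,F]
After op 4 (replace(2, 'f')): offset=0, physical=[e,B,f,o,E,F], logical=[e,B,f,o,E,F]
After op 5 (swap(0, 1)): offset=0, physical=[B,e,f,o,E,F], logical=[B,e,f,o,E,F]
After op 6 (swap(0, 4)): offset=0, physical=[E,e,f,o,B,F], logical=[E,e,f,o,B,F]

Answer: F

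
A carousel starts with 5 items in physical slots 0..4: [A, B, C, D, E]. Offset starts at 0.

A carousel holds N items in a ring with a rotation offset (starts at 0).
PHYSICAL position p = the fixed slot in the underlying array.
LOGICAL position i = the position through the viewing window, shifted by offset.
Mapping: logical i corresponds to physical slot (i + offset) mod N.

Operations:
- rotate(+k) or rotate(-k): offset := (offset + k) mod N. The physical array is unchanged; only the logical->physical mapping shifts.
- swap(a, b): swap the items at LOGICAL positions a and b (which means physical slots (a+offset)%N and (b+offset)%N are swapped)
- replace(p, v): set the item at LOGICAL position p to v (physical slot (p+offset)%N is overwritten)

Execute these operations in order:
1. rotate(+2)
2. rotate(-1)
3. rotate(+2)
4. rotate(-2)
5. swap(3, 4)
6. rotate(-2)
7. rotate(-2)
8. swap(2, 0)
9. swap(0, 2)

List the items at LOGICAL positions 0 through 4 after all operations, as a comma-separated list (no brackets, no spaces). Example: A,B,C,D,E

Answer: C,D,A,E,B

Derivation:
After op 1 (rotate(+2)): offset=2, physical=[A,B,C,D,E], logical=[C,D,E,A,B]
After op 2 (rotate(-1)): offset=1, physical=[A,B,C,D,E], logical=[B,C,D,E,A]
After op 3 (rotate(+2)): offset=3, physical=[A,B,C,D,E], logical=[D,E,A,B,C]
After op 4 (rotate(-2)): offset=1, physical=[A,B,C,D,E], logical=[B,C,D,E,A]
After op 5 (swap(3, 4)): offset=1, physical=[E,B,C,D,A], logical=[B,C,D,A,E]
After op 6 (rotate(-2)): offset=4, physical=[E,B,C,D,A], logical=[A,E,B,C,D]
After op 7 (rotate(-2)): offset=2, physical=[E,B,C,D,A], logical=[C,D,A,E,B]
After op 8 (swap(2, 0)): offset=2, physical=[E,B,A,D,C], logical=[A,D,C,E,B]
After op 9 (swap(0, 2)): offset=2, physical=[E,B,C,D,A], logical=[C,D,A,E,B]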